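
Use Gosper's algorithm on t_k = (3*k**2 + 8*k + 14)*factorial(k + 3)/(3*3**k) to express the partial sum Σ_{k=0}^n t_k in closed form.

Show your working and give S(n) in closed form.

S(n) = -12 + n*factorial(n + 4)/3**n + 5*factorial(n + 4)/(3*3**n)

Compute t_(k+1)/t_k: get (k + 4)*(8*k + 3*(k + 1)**2 + 22)/(3*(3*k**2 + 8*k + 14)).
Factor: A=k/3 + 4/3; B=1; C=k**2 + 8*k/3 + 14/3.
Set up (k/3 + 4/3)·f(k+1) − (1)·f(k) − (k**2 + 8*k/3 + 14/3) = 0.
Degrees (1,0,2) ⇒ d ≤ 1.
Coefficient equations give f(k) = 3*k + 2.
So s_k = (B(k−1)f/C)·t_k = (3*(3*k + 2)/(3*k**2 + 8*k + 14))·t_k = (3*k + 2)*factorial(k + 3)/3**k.
s_(k+1) − s_k = (3*k**2 + 8*k + 14)*factorial(k + 3)/(3*3**k) = t_k.
Telescope: S(n) = s_(n+1) − s_(0) = 3**(-n - 1)*(3*n + 5)*factorial(n + 4) − (12) = -12 + n*factorial(n + 4)/3**n + 5*factorial(n + 4)/(3*3**n).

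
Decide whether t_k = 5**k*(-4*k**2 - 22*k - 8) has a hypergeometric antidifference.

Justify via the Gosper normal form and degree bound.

Yes. s_k = 5**k*(-k**2 - 3*k + 3).

Step 1: r(k) = 5*(2*k**2 + 15*k + 17)/(2*k**2 + 11*k + 4).
So A=5 and B=1, with C=k**2 + 11*k/2 + 2.
Key eq: (5)·f(k+1) = (1)·f(k) + (k**2 + 11*k/2 + 2).
Bound: deg f ≤ 2.
A polynomial solution: f(k) = (k**2 + 3*k - 3)/4.
Certificate R = B(k−1)f/C = (k**2 + 3*k - 3)/(2*(2*k**2 + 11*k + 4)) gives s_k = 5**k*(-k**2 - 3*k + 3).
Verify: 5**k*(-4*k**2 - 22*k - 8) matches t_k.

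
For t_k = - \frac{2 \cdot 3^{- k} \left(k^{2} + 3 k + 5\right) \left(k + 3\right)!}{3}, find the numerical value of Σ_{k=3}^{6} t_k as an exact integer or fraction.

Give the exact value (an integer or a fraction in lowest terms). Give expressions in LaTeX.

The ratio is (k + 4)*(3*k + (k + 1)**2 + 8)/(3*(k**2 + 3*k + 5)).
Factor: A=k/3 + 4/3; B=1; C=k**2 + 3*k + 5.
Set up (k/3 + 4/3)·f(k+1) − (1)·f(k) − (k**2 + 3*k + 5) = 0.
d = 1 from the (1,0,2) case.
Match coefficients ⇒ f(k) = 3*(k + 1).
R(k) = B(k−1)·f(k)/C(k) = 3*(k + 1)/(k**2 + 3*k + 5); s_k = R·t_k = -2*(k + 1)*factorial(k + 3)/3**k.
Δs = -2*(k**2 + 3*k + 5)*factorial(k + 3)/(3*3**k), as required.
Sum = s_(7) − s_(3); s_(7) = -716800/27, s_(3) = -640/3 ⇒ -711040/27.

Σ = -711040/27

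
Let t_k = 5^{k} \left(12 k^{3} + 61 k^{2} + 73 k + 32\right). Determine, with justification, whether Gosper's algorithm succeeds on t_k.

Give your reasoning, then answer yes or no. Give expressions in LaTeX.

The ratio is 5*(12*k**3 + 97*k**2 + 231*k + 178)/(12*k**3 + 61*k**2 + 73*k + 32).
So A=5 and B=1, with C=k**3 + 61*k**2/12 + 73*k/12 + 8/3.
Need (5)·f(k+1) − (1)·f(k) = k**3 + 61*k**2/12 + 73*k/12 + 8/3.
deg f ≤ 3 (via 0,0,3).
Match coefficients ⇒ f(k) = (3*k**3 + 4*k**2 - 3*k + 3)/12.
R(k) = B(k−1)·f(k)/C(k) = (3*k**3 + 4*k**2 - 3*k + 3)/(12*k**3 + 61*k**2 + 73*k + 32); s_k = R·t_k = 5**k*(3*k**3 + 4*k**2 - 3*k + 3).
Verify: 5**k*(12*k**3 + 61*k**2 + 73*k + 32) matches t_k.

Yes. s_k = 5^{k} \left(3 k^{3} + 4 k^{2} - 3 k + 3\right).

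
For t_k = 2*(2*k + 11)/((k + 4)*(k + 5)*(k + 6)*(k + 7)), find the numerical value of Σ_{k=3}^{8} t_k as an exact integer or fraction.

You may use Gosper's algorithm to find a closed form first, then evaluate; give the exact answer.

t_(k+1)/t_k = (k + 4)*(2*k + 13)/((k + 8)*(2*k + 11)).
Gosper form: A/B · C(k+1)/C(k) with A=k + 4, B=k + 8, C=k + 11/2.
f must satisfy (k + 4)·f(k+1) − (k + 7)·f(k) = k + 11/2.
d = 3 from the (1,1,1) case.
Match coefficients ⇒ f(k) = k*(k + 5)*(k + 10)/48.
R(k) = B(k−1)·f(k)/C(k) = k*(k + 5)*(k + 7)*(k + 10)/(24*(2*k + 11)); s_k = R·t_k = k*(k + 10)/(12*(k**2 + 10*k + 24)).
Check: Δs_k = 2*(2*k + 11)/(k**4 + 22*k**3 + 179*k**2 + 638*k + 840). ✓
Telescoping: Σ = s_(9) − s_(3) = 19/260 − (13/252) = 88/4095.

Σ = 88/4095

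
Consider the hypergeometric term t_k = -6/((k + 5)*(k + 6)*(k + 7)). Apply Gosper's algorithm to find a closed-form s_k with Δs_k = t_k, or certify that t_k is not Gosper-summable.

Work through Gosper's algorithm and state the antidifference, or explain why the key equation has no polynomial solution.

s_k = k*(-k - 11)/(10*(k + 5)*(k + 6))

t_(k+1)/t_k = (k + 5)/(k + 8).
A = k + 5, B = k + 8, C = 1.
Need (k + 5)·f(k+1) − (k + 7)·f(k) = 1.
deg f ≤ 2 (via 1,1,0).
Match coefficients ⇒ f(k) = k*(k + 11)/60.
Then R = B(k−1)f/C = k*(k + 7)*(k + 11)/60, so s_k = R(k)·t_k = k*(-k - 11)/(10*(k + 5)*(k + 6)).
Δs = -6/(k**3 + 18*k**2 + 107*k + 210), as required.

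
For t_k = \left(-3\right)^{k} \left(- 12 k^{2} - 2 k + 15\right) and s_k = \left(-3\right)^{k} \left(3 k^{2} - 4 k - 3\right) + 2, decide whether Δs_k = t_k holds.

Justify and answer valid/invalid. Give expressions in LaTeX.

Valid: the claim telescopes to t_k.

s_(k+1) = (-3)**(k + 1)*(-4*k + 3*(k + 1)**2 - 7) + 2
s_(k+1) − s_k = (-3)**k*(-12*k**2 - 2*k + 15)
(s_(k+1) − s_k) − t_k = 0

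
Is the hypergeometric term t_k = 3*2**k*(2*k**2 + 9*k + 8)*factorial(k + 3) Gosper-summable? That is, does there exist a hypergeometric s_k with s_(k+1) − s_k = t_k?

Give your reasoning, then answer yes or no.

Yes. s_k = 3*2**k*k*factorial(k + 3).

t_(k+1)/t_k = 2*(2*k**3 + 21*k**2 + 71*k + 76)/(2*k**2 + 9*k + 8).
Factor: A=2*k + 8; B=1; C=k**2 + 9*k/2 + 4.
Solve (2*k + 8)·f(k+1) − (1)·f(k) = k**2 + 9*k/2 + 4.
Degrees (1,0,2) ⇒ d ≤ 1.
Solve for f: f(k) = k/2 (degree 1 ≤ 1).
R(k) = B(k−1)·f(k)/C(k) = k/(2*k**2 + 9*k + 8); s_k = R·t_k = 3*2**k*k*factorial(k + 3).
Δs = 3*2**k*(2*k**2 + 9*k + 8)*factorial(k + 3), as required.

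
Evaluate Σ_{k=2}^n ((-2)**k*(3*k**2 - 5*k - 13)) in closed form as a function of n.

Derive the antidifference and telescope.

Ratio r(k) = 2*(-3*k**2 - k + 15)/(3*k**2 - 5*k - 13).
So A=-2 and B=1, with C=k**2 - 5*k/3 - 13/3.
f must satisfy (-2)·f(k+1) − (1)·f(k) = k**2 - 5*k/3 - 13/3.
From deg A=0, deg B=0, deg C=2: d=2.
Solve for f: f(k) = -(k**2 - 3*k - 3)/3 (degree 2 ≤ 2).
R(k) = B(k−1)·f(k)/C(k) = -(k**2 - 3*k - 3)/(3*k**2 - 5*k - 13); s_k = R·t_k = (-2)**k*(-k**2 + 3*k + 3).
s_(k+1) − s_k = (-2)**k*(3*k**2 - 5*k - 13) = t_k.
Σ_(k=2)^n t_k = s_(n+1) − s_(2) = ((-2)**(n + 1)*(-n**2 + n + 5)) − (20), i.e. 2*(-2)**n*n**2 - 2*(-2)**n*n - 10*(-2)**n - 20.

S(n) = 2*(-2)**n*n**2 - 2*(-2)**n*n - 10*(-2)**n - 20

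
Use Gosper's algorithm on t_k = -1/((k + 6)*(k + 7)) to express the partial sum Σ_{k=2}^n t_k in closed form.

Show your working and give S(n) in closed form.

The ratio is (k + 6)/(k + 8).
Take A(k)=k + 6, B(k)=k + 8, C(k)=1.
f must satisfy (k + 6)·f(k+1) − (k + 7)·f(k) = 1.
From deg A=1, deg B=1, deg C=0: d=1.
Coefficient equations give f(k) = k/6.
R(k) = B(k−1)·f(k)/C(k) = k*(k + 7)/6; s_k = R·t_k = -k/(6*k + 36).
Verify: -1/(k**2 + 13*k + 42) matches t_k.
Evaluate: s_(n+1) = (-n - 1)/(6*(n + 7)); subtract s_(2) = -1/24 ⇒ S(n) = (1 - n)/(8*(n + 7)).

S(n) = (1 - n)/(8*(n + 7))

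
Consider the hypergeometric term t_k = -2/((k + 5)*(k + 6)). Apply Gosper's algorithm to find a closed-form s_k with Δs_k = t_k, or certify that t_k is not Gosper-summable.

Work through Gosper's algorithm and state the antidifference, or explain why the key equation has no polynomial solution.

s_k = -2*k/(5*k + 25)

t_(k+1)/t_k = (k + 5)/(k + 7).
Gosper form: A/B · C(k+1)/C(k) with A=k + 5, B=k + 7, C=1.
Key eq: (k + 5)·f(k+1) = (k + 6)·f(k) + (1).
deg f ≤ 1 (via 1,1,0).
Match coefficients ⇒ f(k) = k/5.
Get s_k = R·t_k = -2*k/(5*k + 25) with R(k) = B(k−1)f(k)/C(k) = k*(k + 6)/5.
Verify: -2/(k**2 + 11*k + 30) matches t_k.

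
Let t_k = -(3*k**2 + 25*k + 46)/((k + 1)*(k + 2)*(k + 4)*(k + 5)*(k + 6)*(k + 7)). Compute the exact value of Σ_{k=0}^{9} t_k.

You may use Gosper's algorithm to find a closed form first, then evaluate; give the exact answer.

Step 1: r(k) = (k + 1)*(k + 4)*(25*k + 3*(k + 1)**2 + 71)/((k + 3)*(k + 8)*(3*k**2 + 25*k + 46)).
Gosper form: A/B · C(k+1)/C(k) with A=k + 1, B=k + 8, C=k**3 + 34*k**2/3 + 121*k/3 + 46.
Key eq: (k + 1)·f(k+1) = (k + 7)·f(k) + (k**3 + 34*k**2/3 + 121*k/3 + 46).
d = 6 from the (1,1,3) case.
Solve for f: f(k) = k*(k + 2)*(k + 3)*(k + 5)*(k**2 + 11*k + 34)/72 (degree 6 ≤ 6).
So s_k = (B(k−1)f/C)·t_k = (k*(k + 2)*(k + 5)*(k + 7)*(k**2 + 11*k + 34)/(24*(3*k**2 + 25*k + 46)))·t_k = k*(-k**2 - 11*k - 34)/(24*(k**3 + 11*k**2 + 34*k + 24)).
Check: Δs_k = (-3*k**2 - 25*k - 46)/(k**6 + 25*k**5 + 247*k**4 + 1219*k**3 + 3112*k**2 + 3796*k + 1680). ✓
Sum = s_(10) − s_(0); s_(10) = -305/7392, s_(0) = 0 ⇒ -305/7392.

Σ = -305/7392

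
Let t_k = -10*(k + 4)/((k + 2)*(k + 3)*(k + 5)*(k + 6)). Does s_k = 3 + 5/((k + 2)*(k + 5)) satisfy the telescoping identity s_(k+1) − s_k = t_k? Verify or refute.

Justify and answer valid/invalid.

s_(k+1) = 3 + 5/((k + 3)*(k + 6))
s_(k+1) − s_k = 10*(-k - 4)/(k**4 + 16*k**3 + 91*k**2 + 216*k + 180)
(s_(k+1) − s_k) − t_k = 0

Valid — Δs_k = t_k.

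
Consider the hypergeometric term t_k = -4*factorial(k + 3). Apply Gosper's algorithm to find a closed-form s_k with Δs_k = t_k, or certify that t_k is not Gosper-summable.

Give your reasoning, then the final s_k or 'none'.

Step 1: r(k) = k + 4.
A = k + 4, B = 1, C = 1.
f must satisfy (k + 4)·f(k+1) − (1)·f(k) = 1.
deg f ≤ -1 (via 1,0,0).
Negative degree bound (-1): no f exists, t_k not Gosper-summable.

none (Gosper's algorithm certifies no s_k)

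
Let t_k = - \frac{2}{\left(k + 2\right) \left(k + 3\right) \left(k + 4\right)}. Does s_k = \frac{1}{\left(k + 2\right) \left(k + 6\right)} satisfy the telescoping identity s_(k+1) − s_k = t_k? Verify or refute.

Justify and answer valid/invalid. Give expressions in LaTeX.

Invalid: residual \frac{3 \left(3 k + 16\right)}{k^{5} + 22 k^{4} + 185 k^{3} + 740 k^{2} + 1404 k + 1008} ≠ 0.

s_(k+1) = 1/((k + 3)*(k + 7))
s_(k+1) − s_k = (-2*k - 9)/(k**4 + 18*k**3 + 113*k**2 + 288*k + 252)
(s_(k+1) − s_k) − t_k = 3*(3*k + 16)/(k**5 + 22*k**4 + 185*k**3 + 740*k**2 + 1404*k + 1008)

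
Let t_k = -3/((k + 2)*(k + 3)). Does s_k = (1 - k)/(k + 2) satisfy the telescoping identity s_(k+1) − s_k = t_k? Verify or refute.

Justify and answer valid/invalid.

valid; difference matches t_k

s_(k+1) = -k/(k + 3)
s_(k+1) − s_k = -3/(k**2 + 5*k + 6)
(s_(k+1) − s_k) − t_k = 0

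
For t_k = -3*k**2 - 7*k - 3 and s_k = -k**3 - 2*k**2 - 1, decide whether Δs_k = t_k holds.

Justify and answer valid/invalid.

s_(k+1) = -(k + 1)**3 - 2*(k + 1)**2 - 1
s_(k+1) − s_k = -3*k**2 - 7*k - 3
(s_(k+1) − s_k) − t_k = 0

Valid — Δs_k = t_k.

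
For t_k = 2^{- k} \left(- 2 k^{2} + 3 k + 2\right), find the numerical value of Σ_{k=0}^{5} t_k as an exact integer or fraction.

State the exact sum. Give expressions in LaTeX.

t_(k+1)/t_k = (2*k**2 + k - 3)/(2*(2*k**2 - 3*k - 2)).
A = 1/2, B = 1, C = k**2 - 3*k/2 - 1.
Solve (1/2)·f(k+1) − (1)·f(k) = k**2 - 3*k/2 - 1.
d = 2 from the (0,0,2) case.
Solving with deg f ≤ 2: f(k) = -2*k**2 - k - 1.
Certificate R = B(k−1)f/C = -2*(2*k**2 + k + 1)/((k - 2)*(2*k + 1)) gives s_k = 2**(1 - k)*(2*k**2 + k + 1).
Δs = (-2*k**2 + 3*k + 2)/2**k, as required.
Σ_(k=0)^(5) t_k = s_(6) − s_(0) = 79/32 − (2) = 15/32.

Σ = 15/32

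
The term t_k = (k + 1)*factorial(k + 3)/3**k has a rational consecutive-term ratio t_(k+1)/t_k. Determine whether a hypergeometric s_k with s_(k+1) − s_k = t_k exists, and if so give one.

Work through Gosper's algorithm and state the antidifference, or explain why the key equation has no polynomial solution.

t_(k+1)/t_k = (k + 2)*(k + 4)/(3*(k + 1)).
A = k/3 + 4/3, B = 1, C = k + 1.
Set up (k/3 + 4/3)·f(k+1) − (1)·f(k) − (k + 1) = 0.
Degrees (1,0,1) ⇒ d ≤ 0.
Match coefficients ⇒ f(k) = 3.
Then R = B(k−1)f/C = 3/(k + 1), so s_k = R(k)·t_k = 3**(1 - k)*factorial(k + 3).
s_(k+1) − s_k = (k + 1)*factorial(k + 3)/3**k = t_k.

s_k = 3**(1 - k)*factorial(k + 3)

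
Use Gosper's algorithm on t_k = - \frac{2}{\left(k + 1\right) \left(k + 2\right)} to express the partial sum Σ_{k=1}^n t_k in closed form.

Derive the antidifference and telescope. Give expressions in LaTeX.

Compute t_(k+1)/t_k: get (k + 1)/(k + 3).
So A=k + 1 and B=k + 3, with C=1.
Need (k + 1)·f(k+1) − (k + 2)·f(k) = 1.
d = 1 from the (1,1,0) case.
Match coefficients ⇒ f(k) = k.
Certificate R = B(k−1)f/C = k*(k + 2) gives s_k = -2*k/(k + 1).
Verify: -2/(k**2 + 3*k + 2) matches t_k.
s_(n+1) = 2*(-n - 1)/(n + 2) and s_(1) = -1, so S(n) = -n/(n + 2).

S(n) = - \frac{n}{n + 2}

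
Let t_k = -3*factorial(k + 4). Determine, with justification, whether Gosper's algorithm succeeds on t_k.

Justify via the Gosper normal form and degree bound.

No — t_k has no hypergeometric antidifference.

Step 1: r(k) = k + 5.
Gosper form: A/B · C(k+1)/C(k) with A=k + 5, B=1, C=1.
Solve (k + 5)·f(k+1) − (1)·f(k) = 1.
From deg A=1, deg B=0, deg C=0: d=-1.
Bound -1 < 0, so the key equation has no polynomial solution.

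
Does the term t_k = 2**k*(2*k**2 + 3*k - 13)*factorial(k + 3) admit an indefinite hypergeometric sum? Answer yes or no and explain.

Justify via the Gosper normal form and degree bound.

Yes. s_k = 2**k*(k - 3)*factorial(k + 3).

Step 1: r(k) = 2*(2*k**3 + 15*k**2 + 20*k - 32)/(2*k**2 + 3*k - 13).
Normal form (A,B,C) = (2*k + 8, 1, k**2 + 3*k/2 - 13/2).
Solve (2*k + 8)·f(k+1) − (1)·f(k) = k**2 + 3*k/2 - 13/2.
d = 1 from the (1,0,2) case.
A polynomial solution: f(k) = (k - 3)/2.
Then R = B(k−1)f/C = (k - 3)/(2*k**2 + 3*k - 13), so s_k = R(k)·t_k = 2**k*(k - 3)*factorial(k + 3).
s_(k+1) − s_k = 2**k*(2*k**2 + 3*k - 13)*factorial(k + 3) = t_k.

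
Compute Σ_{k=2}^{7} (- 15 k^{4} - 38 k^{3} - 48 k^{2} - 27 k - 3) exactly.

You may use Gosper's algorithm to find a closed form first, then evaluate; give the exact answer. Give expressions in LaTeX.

Ratio r(k) = (15*k**4 + 98*k**3 + 252*k**2 + 297*k + 131)/(15*k**4 + 38*k**3 + 48*k**2 + 27*k + 3).
Take A(k)=1, B(k)=1, C(k)=k**4 + 38*k**3/15 + 16*k**2/5 + 9*k/5 + 1/5.
f must satisfy (1)·f(k+1) − (1)·f(k) = k**4 + 38*k**3/15 + 16*k**2/5 + 9*k/5 + 1/5.
From deg A=0, deg B=0, deg C=4: d=5.
Solving with deg f ≤ 5: f(k) = k*(3*k**4 + 2*k**3 + 2*k**2 - k - 3)/15.
So s_k = (B(k−1)f/C)·t_k = (k*(3*k**4 + 2*k**3 + 2*k**2 - k - 3)/(15*k**4 + 38*k**3 + 48*k**2 + 27*k + 3))·t_k = k*(-3*k**4 - 2*k**3 - 2*k**2 + k + 3).
Check: Δs_k = -15*k**4 - 38*k**3 - 48*k**2 - 27*k - 3. ✓
Telescoping: Σ = s_(8) − s_(2) = -107432 − (-134) = -107298.

Σ = -107298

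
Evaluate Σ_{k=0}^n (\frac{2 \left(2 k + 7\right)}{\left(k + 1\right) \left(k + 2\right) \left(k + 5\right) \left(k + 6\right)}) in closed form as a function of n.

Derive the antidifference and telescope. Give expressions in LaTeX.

Compute t_(k+1)/t_k: get (k + 1)*(k + 5)*(2*k + 9)/((k + 3)*(k + 7)*(2*k + 7)).
Normal form (A,B,C) = (k + 1, k + 7, k**3 + 21*k**2/2 + 73*k/2 + 42).
Key eq: (k + 1)·f(k+1) = (k + 6)·f(k) + (k**3 + 21*k**2/2 + 73*k/2 + 42).
deg f ≤ 5 (via 1,1,3).
Coefficient equations give f(k) = k*(k + 2)*(k + 3)*(k + 4)*(k + 6)/10.
R(k) = B(k−1)·f(k)/C(k) = k*(k + 2)*(k + 6)**2/(5*(2*k + 7)); s_k = R·t_k = 2*k*(k + 6)/(5*(k**2 + 6*k + 5)).
Δs = 2*(2*k + 7)/(k**4 + 14*k**3 + 65*k**2 + 112*k + 60), as required.
Evaluate: s_(n+1) = 2*(n**2 + 8*n + 7)/(5*(n**2 + 8*n + 12)); subtract s_(0) = 0 ⇒ S(n) = 2*(n**2 + 8*n + 7)/(5*(n**2 + 8*n + 12)).

S(n) = \frac{2 \left(n^{2} + 8 n + 7\right)}{5 \left(n^{2} + 8 n + 12\right)}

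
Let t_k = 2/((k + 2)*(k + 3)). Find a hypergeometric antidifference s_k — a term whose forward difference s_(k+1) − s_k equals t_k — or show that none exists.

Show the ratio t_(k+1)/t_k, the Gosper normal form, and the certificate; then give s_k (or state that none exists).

s_k = k/(k + 2)

r(k) = (k + 2)/(k + 4) after simplifying.
Gosper form: A/B · C(k+1)/C(k) with A=k + 2, B=k + 4, C=1.
Key eq: (k + 2)·f(k+1) = (k + 3)·f(k) + (1).
Bound: deg f ≤ 1.
Match coefficients ⇒ f(k) = k/2.
Get s_k = R·t_k = k/(k + 2) with R(k) = B(k−1)f(k)/C(k) = k*(k + 3)/2.
Δs = 2/(k**2 + 5*k + 6), as required.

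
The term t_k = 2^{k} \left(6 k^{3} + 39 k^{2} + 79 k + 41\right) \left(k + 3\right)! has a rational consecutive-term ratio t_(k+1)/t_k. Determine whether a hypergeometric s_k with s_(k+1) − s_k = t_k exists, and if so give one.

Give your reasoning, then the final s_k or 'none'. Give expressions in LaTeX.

s_k = 2^{k} \left(3 k^{2} + 3 k - 1\right) \left(k + 3\right)!

Compute t_(k+1)/t_k: get 2*(6*k**4 + 81*k**3 + 403*k**2 + 865*k + 660)/(6*k**3 + 39*k**2 + 79*k + 41).
So A=2*k + 8 and B=1, with C=k**3 + 13*k**2/2 + 79*k/6 + 41/6.
Need (2*k + 8)·f(k+1) − (1)·f(k) = k**3 + 13*k**2/2 + 79*k/6 + 41/6.
deg f ≤ 2 (via 1,0,3).
Coefficient equations give f(k) = (3*k**2 + 3*k - 1)/6.
Get s_k = R·t_k = 2**k*(3*k**2 + 3*k - 1)*factorial(k + 3) with R(k) = B(k−1)f(k)/C(k) = (3*k**2 + 3*k - 1)/(6*k**3 + 39*k**2 + 79*k + 41).
s_(k+1) − s_k = 2**k*(6*k**3 + 39*k**2 + 79*k + 41)*factorial(k + 3) = t_k.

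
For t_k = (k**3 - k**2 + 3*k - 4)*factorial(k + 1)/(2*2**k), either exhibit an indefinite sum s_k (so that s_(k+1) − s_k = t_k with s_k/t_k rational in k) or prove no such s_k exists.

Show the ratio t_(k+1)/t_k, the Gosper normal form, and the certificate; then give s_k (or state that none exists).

s_k = (k**2 - 3*k + 1)*factorial(k + 1)/2**k

r(k) = (k + 2)*(3*k + (k + 1)**3 - (k + 1)**2 - 1)/(2*(k**3 - k**2 + 3*k - 4)) after simplifying.
Factor: A=k/2 + 1; B=1; C=k**3 - k**2 + 3*k - 4.
Solve (k/2 + 1)·f(k+1) − (1)·f(k) = k**3 - k**2 + 3*k - 4.
From deg A=1, deg B=0, deg C=3: d=2.
Coefficient equations give f(k) = 2*(k**2 - 3*k + 1).
Certificate R = B(k−1)f/C = 2*(k**2 - 3*k + 1)/(k**3 - k**2 + 3*k - 4) gives s_k = (k**2 - 3*k + 1)*factorial(k + 1)/2**k.
Check: Δs_k = (k**3 - k**2 + 3*k - 4)*factorial(k + 1)/(2*2**k). ✓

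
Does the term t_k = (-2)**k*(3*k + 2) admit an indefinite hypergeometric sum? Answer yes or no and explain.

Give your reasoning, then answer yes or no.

Yes. s_k = -(-2)**k*k.

The ratio is 2*(-3*k - 5)/(3*k + 2).
Gosper form: A/B · C(k+1)/C(k) with A=-2, B=1, C=k + 2/3.
Set up (-2)·f(k+1) − (1)·f(k) − (k + 2/3) = 0.
deg f ≤ 1 (via 0,0,1).
Solving with deg f ≤ 1: f(k) = -k/3.
So s_k = (B(k−1)f/C)·t_k = (-k/(3*k + 2))·t_k = -(-2)**k*k.
Δs = (-2)**k*(3*k + 2), as required.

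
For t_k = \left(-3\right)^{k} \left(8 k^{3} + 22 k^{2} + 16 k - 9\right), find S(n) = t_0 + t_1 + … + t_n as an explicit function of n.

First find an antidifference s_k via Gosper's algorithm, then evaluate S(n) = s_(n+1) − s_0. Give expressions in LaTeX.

S(n) = 6 \left(-3\right)^{n} n^{3} + 21 \left(-3\right)^{n} n^{2} + 18 \left(-3\right)^{n} n - 6 \left(-3\right)^{n} - 3

Ratio r(k) = 3*(-8*k**3 - 46*k**2 - 84*k - 37)/(8*k**3 + 22*k**2 + 16*k - 9).
Gosper form: A/B · C(k+1)/C(k) with A=-3, B=1, C=k**3 + 11*k**2/4 + 2*k - 9/8.
f must satisfy (-3)·f(k+1) − (1)·f(k) = k**3 + 11*k**2/4 + 2*k - 9/8.
From deg A=0, deg B=0, deg C=3: d=3.
A polynomial solution: f(k) = -(2*k**3 + k**2 - 2*k - 3)/8.
R(k) = B(k−1)·f(k)/C(k) = -(2*k**3 + k**2 - 2*k - 3)/(8*k**3 + 22*k**2 + 16*k - 9); s_k = R·t_k = (-3)**k*(-2*k**3 - k**2 + 2*k + 3).
Check: Δs_k = (-3)**k*(8*k**3 + 22*k**2 + 16*k - 9). ✓
Σ_(k=0)^n t_k = s_(n+1) − s_(0) = ((-3)**(n + 1)*(-2*n**3 - 7*n**2 - 6*n + 2)) − (3), i.e. 6*(-3)**n*n**3 + 21*(-3)**n*n**2 + 18*(-3)**n*n - 6*(-3)**n - 3.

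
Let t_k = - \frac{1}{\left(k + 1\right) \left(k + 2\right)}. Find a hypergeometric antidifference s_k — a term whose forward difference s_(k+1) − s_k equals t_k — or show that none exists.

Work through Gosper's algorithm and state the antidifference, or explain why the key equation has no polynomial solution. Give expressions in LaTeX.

s_k = - \frac{k}{k + 1}

Step 1: r(k) = (k + 1)/(k + 3).
Take A(k)=k + 1, B(k)=k + 3, C(k)=1.
Set up (k + 1)·f(k+1) − (k + 2)·f(k) − (1) = 0.
Bound: deg f ≤ 1.
Solve for f: f(k) = k (degree 1 ≤ 1).
So s_k = (B(k−1)f/C)·t_k = (k*(k + 2))·t_k = -k/(k + 1).
Δs = -1/(k**2 + 3*k + 2), as required.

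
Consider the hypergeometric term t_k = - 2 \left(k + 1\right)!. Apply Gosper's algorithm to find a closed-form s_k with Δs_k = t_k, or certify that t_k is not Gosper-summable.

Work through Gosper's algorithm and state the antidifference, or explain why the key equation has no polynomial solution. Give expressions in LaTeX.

The ratio is k + 2.
A = k + 2, B = 1, C = 1.
Key eq: (k + 2)·f(k+1) = (1)·f(k) + (1).
Bound: deg f ≤ -1.
d = -1 < 0 ⇒ no nonzero polynomial f; not summable.

none (Gosper's algorithm certifies no s_k)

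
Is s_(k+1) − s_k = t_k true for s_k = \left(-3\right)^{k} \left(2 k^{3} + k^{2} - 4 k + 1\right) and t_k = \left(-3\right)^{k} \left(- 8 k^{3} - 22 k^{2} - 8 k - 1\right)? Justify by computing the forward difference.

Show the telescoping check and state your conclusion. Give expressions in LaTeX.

valid (s_(k+1) − s_k reduces to t_k)

s_(k+1) = 3*(-3)**k*k*(-2*k**2 - 7*k - 4)
s_(k+1) − s_k = (-3)**k*(-8*k**3 - 22*k**2 - 8*k - 1)
(s_(k+1) − s_k) − t_k = 0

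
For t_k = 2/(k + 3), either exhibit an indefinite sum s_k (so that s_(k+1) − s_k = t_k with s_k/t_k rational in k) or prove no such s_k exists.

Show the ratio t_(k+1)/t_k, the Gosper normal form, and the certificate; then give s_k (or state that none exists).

The ratio is (k + 3)/(k + 4).
Normal form (A,B,C) = (k + 3, k + 4, 1).
Key eq: (k + 3)·f(k+1) = (k + 3)·f(k) + (1).
d = 0 from the (1,1,0) case.
Generic f = c0 gives residual -1; -1 = 0 cannot hold, so t_k is not Gosper-summable.

no hypergeometric antidifference exists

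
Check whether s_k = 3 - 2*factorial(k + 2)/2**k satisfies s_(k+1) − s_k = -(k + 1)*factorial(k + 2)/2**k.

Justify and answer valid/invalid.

s_(k+1) = -2*2**(-k - 1)*factorial(k + 3) + 3
s_(k+1) − s_k = -(k + 1)*factorial(k + 2)/2**k
(s_(k+1) − s_k) − t_k = 0

Valid: the claim telescopes to t_k.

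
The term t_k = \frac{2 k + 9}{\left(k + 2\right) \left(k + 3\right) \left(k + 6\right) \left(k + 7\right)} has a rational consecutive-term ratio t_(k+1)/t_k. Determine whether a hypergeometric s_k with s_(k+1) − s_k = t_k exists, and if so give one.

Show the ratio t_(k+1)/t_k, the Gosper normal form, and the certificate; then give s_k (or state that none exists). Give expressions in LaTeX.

Compute t_(k+1)/t_k: get (k + 2)*(k + 6)*(2*k + 11)/((k + 4)*(k + 8)*(2*k + 9)).
Normal form (A,B,C) = (k + 2, k + 8, k**3 + 27*k**2/2 + 121*k/2 + 90).
Solve (k + 2)·f(k+1) − (k + 7)·f(k) = k**3 + 27*k**2/2 + 121*k/2 + 90.
deg f ≤ 5 (via 1,1,3).
Match coefficients ⇒ f(k) = k*(k + 3)*(k + 4)*(k + 5)*(k + 8)/24.
Certificate R = B(k−1)f/C = k*(k + 3)*(k + 7)*(k + 8)/(12*(2*k + 9)) gives s_k = k*(k + 8)/(12*(k**2 + 8*k + 12)).
Check: Δs_k = (2*k + 9)/(k**4 + 18*k**3 + 113*k**2 + 288*k + 252). ✓

s_k = \frac{k \left(k + 8\right)}{12 \left(k^{2} + 8 k + 12\right)}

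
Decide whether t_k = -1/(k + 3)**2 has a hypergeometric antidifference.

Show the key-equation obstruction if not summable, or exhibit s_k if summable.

No — t_k has no hypergeometric antidifference.

t_(k+1)/t_k = (k + 3)**2/(k + 4)**2.
Take A(k)=k**2 + 6*k + 9, B(k)=k**2 + 8*k + 16, C(k)=1.
Set up (k**2 + 6*k + 9)·f(k+1) − (k**2 + 6*k + 9)·f(k) − (1) = 0.
deg f ≤ 0 (via 2,2,0).
Generic f = c0 gives residual -1; -1 = 0 cannot hold, so t_k is not Gosper-summable.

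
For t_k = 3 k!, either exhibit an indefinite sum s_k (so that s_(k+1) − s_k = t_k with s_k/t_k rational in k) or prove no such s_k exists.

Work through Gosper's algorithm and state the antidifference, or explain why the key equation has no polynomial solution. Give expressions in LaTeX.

Step 1: r(k) = k + 1.
Normal form (A,B,C) = (k + 1, 1, 1).
Need (k + 1)·f(k+1) − (1)·f(k) = 1.
deg f ≤ -1 (via 1,0,0).
Bound -1 < 0, so the key equation has no polynomial solution.

none (Gosper's algorithm certifies no s_k)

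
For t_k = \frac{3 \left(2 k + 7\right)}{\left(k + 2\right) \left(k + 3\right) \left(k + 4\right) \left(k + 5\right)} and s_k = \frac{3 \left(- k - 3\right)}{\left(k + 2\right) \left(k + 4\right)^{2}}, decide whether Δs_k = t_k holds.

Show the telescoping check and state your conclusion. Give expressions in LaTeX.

s_(k+1) = 3*(-k - 4)/((k + 3)*(k + 5)**2)
s_(k+1) − s_k = 3*(-(k + 2)*(k + 4)**3 + (k + 3)**2*(k + 5)**2)/((k + 2)*(k + 3)*(k + 4)**2*(k + 5)**2)
(s_(k+1) − s_k) − t_k = 3*(-3*k**2 - 23*k - 43)/(k**6 + 23*k**5 + 217*k**4 + 1073*k**3 + 2926*k**2 + 4160*k + 2400)

Invalid: residual \frac{3 \left(- 3 k^{2} - 23 k - 43\right)}{k^{6} + 23 k^{5} + 217 k^{4} + 1073 k^{3} + 2926 k^{2} + 4160 k + 2400} ≠ 0.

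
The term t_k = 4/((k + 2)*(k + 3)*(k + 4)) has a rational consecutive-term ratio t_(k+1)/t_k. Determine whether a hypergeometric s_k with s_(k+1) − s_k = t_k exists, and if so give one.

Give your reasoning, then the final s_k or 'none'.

Step 1: r(k) = (k + 2)/(k + 5).
Normal form (A,B,C) = (k + 2, k + 5, 1).
Key eq: (k + 2)·f(k+1) = (k + 4)·f(k) + (1).
Degrees (1,1,0) ⇒ d ≤ 2.
Solving with deg f ≤ 2: f(k) = k*(k + 5)/12.
Then R = B(k−1)f/C = k*(k + 4)*(k + 5)/12, so s_k = R(k)·t_k = k*(k + 5)/(3*(k + 2)*(k + 3)).
s_(k+1) − s_k = 4/(k**3 + 9*k**2 + 26*k + 24) = t_k.

s_k = k*(k + 5)/(3*(k + 2)*(k + 3))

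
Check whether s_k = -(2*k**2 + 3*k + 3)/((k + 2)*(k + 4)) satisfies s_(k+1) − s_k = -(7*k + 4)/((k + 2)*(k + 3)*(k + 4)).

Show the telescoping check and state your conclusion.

s_(k+1) = (-3*k - 2*(k + 1)**2 - 6)/((k + 3)*(k + 5))
s_(k+1) − s_k = (-9*k**2 - 35*k - 19)/(k**4 + 14*k**3 + 71*k**2 + 154*k + 120)
(s_(k+1) − s_k) − t_k = (-2*k**2 + 4*k + 1)/(k**4 + 14*k**3 + 71*k**2 + 154*k + 120)

Invalid: residual (-2*k**2 + 4*k + 1)/(k**4 + 14*k**3 + 71*k**2 + 154*k + 120) ≠ 0.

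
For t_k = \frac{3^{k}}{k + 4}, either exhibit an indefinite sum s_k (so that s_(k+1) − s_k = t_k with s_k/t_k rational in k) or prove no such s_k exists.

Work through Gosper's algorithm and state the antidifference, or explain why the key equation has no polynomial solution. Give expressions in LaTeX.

Step 1: r(k) = 3*(k + 4)/(k + 5).
Factor: A=3*k + 12; B=k + 5; C=1.
Set up (3*k + 12)·f(k+1) − (k + 4)·f(k) − (1) = 0.
Degrees (1,1,0) ⇒ d ≤ -1.
Bound -1 < 0, so the key equation has no polynomial solution.

no hypergeometric antidifference exists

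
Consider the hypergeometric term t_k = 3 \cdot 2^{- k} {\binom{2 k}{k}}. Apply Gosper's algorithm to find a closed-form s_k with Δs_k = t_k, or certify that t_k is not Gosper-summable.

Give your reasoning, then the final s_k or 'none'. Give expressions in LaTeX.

none — t_k is not Gosper-summable

Compute t_(k+1)/t_k: get (2*k + 1)/(k + 1).
Take A(k)=2*k + 1, B(k)=k + 1, C(k)=1.
Set up (2*k + 1)·f(k+1) − (k)·f(k) − (1) = 0.
Degrees (1,1,0) ⇒ d ≤ -1.
d = -1 < 0 ⇒ no nonzero polynomial f; not summable.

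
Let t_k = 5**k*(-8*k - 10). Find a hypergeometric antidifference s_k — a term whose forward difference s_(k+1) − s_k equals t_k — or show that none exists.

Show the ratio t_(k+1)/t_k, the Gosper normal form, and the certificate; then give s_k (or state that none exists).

s_k = -2*5**k*k

The ratio is 5*(4*k + 9)/(4*k + 5).
Gosper form: A/B · C(k+1)/C(k) with A=5, B=1, C=k + 5/4.
Solve (5)·f(k+1) − (1)·f(k) = k + 5/4.
From deg A=0, deg B=0, deg C=1: d=1.
Coefficient equations give f(k) = k/4.
Certificate R = B(k−1)f/C = k/(4*k + 5) gives s_k = -2*5**k*k.
Δs = 5**k*(-8*k - 10), as required.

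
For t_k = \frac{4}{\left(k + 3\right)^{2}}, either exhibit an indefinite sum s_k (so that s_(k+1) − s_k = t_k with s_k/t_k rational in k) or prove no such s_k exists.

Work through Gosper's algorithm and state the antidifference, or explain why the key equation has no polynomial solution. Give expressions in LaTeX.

no hypergeometric antidifference exists

Compute t_(k+1)/t_k: get (k + 3)**2/(k + 4)**2.
Take A(k)=k**2 + 6*k + 9, B(k)=k**2 + 8*k + 16, C(k)=1.
f must satisfy (k**2 + 6*k + 9)·f(k+1) − (k**2 + 6*k + 9)·f(k) = 1.
Degrees (2,2,0) ⇒ d ≤ 0.
Put f(k) = c0: A·f(k+1) − B(k−1)·f(k) − C = -1; need -1 = 0 — inconsistent ⇒ no f, not summable.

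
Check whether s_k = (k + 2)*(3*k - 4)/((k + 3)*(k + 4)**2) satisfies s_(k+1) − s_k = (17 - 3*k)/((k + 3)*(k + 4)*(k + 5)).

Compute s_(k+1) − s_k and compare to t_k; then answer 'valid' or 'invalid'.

s_(k+1) = (k + 3)*(3*k - 1)/((k + 4)*(k + 5)**2)
s_(k+1) − s_k = (-3*k**3 + 2*k**2 + 105*k + 164)/(k**5 + 21*k**4 + 175*k**3 + 723*k**2 + 1480*k + 1200)
(s_(k+1) − s_k) − t_k = 4*(3*k**2 + 3*k - 44)/(k**5 + 21*k**4 + 175*k**3 + 723*k**2 + 1480*k + 1200)

Invalid: residual 4*(3*k**2 + 3*k - 44)/(k**5 + 21*k**4 + 175*k**3 + 723*k**2 + 1480*k + 1200) ≠ 0.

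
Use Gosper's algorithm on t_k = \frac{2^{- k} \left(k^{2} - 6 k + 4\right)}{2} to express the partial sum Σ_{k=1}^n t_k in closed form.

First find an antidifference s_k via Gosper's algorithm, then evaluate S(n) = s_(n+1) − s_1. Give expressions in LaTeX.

The ratio is (k**2 - 4*k - 1)/(2*(k**2 - 6*k + 4)).
Gosper form: A/B · C(k+1)/C(k) with A=1/2, B=1, C=k**2 - 6*k + 4.
f must satisfy (1/2)·f(k+1) − (1)·f(k) = k**2 - 6*k + 4.
Bound: deg f ≤ 2.
Solve for f: f(k) = -2*(k**2 - 4*k + 1) (degree 2 ≤ 2).
Certificate R = B(k−1)f/C = -2*(k**2 - 4*k + 1)/(k**2 - 6*k + 4) gives s_k = (-k**2 + 4*k - 1)/2**k.
Verify: (k**2 - 6*k + 4)/(2*2**k) matches t_k.
Evaluate: s_(n+1) = 2**(-n - 1)*(-n**2 + 2*n + 2); subtract s_(1) = 1 ⇒ S(n) = 2**(-n - 1)*(-2**(n + 1) - n**2 + 2*n + 2).

S(n) = 2^{- n - 1} \left(- 2^{n + 1} - n^{2} + 2 n + 2\right)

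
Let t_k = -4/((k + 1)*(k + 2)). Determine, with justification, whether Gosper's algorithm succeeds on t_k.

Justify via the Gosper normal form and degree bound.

Yes. s_k = -4*k/(k + 1).

Compute t_(k+1)/t_k: get (k + 1)/(k + 3).
So A=k + 1 and B=k + 3, with C=1.
Key eq: (k + 1)·f(k+1) = (k + 2)·f(k) + (1).
Bound: deg f ≤ 1.
Match coefficients ⇒ f(k) = k.
So s_k = (B(k−1)f/C)·t_k = (k*(k + 2))·t_k = -4*k/(k + 1).
Verify: -4/(k**2 + 3*k + 2) matches t_k.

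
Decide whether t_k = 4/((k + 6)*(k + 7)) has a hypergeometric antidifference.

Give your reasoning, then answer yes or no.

Yes. s_k = 2*k/(3*(k + 6)).

Step 1: r(k) = (k + 6)/(k + 8).
Normal form (A,B,C) = (k + 6, k + 8, 1).
f must satisfy (k + 6)·f(k+1) − (k + 7)·f(k) = 1.
Bound: deg f ≤ 1.
A polynomial solution: f(k) = k/6.
Get s_k = R·t_k = 2*k/(3*(k + 6)) with R(k) = B(k−1)f(k)/C(k) = k*(k + 7)/6.
Verify: 4/(k**2 + 13*k + 42) matches t_k.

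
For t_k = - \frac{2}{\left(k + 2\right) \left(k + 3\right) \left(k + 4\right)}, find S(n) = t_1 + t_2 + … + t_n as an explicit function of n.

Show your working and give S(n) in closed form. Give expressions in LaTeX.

Compute t_(k+1)/t_k: get (k + 2)/(k + 5).
So A=k + 2 and B=k + 5, with C=1.
Set up (k + 2)·f(k+1) − (k + 4)·f(k) − (1) = 0.
Degrees (1,1,0) ⇒ d ≤ 2.
Solving with deg f ≤ 2: f(k) = k*(k + 5)/12.
Then R = B(k−1)f/C = k*(k + 4)*(k + 5)/12, so s_k = R(k)·t_k = k*(-k - 5)/(6*(k + 2)*(k + 3)).
s_(k+1) − s_k = -2/(k**3 + 9*k**2 + 26*k + 24) = t_k.
Telescope: S(n) = s_(n+1) − s_(1) = (-n**2 - 7*n - 6)/(6*(n**2 + 7*n + 12)) − (-1/12) = n*(-n - 7)/(12*(n**2 + 7*n + 12)).

S(n) = \frac{n \left(- n - 7\right)}{12 \left(n^{2} + 7 n + 12\right)}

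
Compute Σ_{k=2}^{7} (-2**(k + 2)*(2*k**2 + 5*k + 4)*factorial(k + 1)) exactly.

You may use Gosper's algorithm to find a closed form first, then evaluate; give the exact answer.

r(k) = 2*(2*k**3 + 13*k**2 + 29*k + 22)/(2*k**2 + 5*k + 4) after simplifying.
Normal form (A,B,C) = (2*k + 4, 1, k**2 + 5*k/2 + 2).
Solve (2*k + 4)·f(k+1) − (1)·f(k) = k**2 + 5*k/2 + 2.
d = 1 from the (1,0,2) case.
Match coefficients ⇒ f(k) = k/2.
Certificate R = B(k−1)f/C = k/(2*k**2 + 5*k + 4) gives s_k = -2**(k + 2)*k*factorial(k + 1).
Δs = -2**(k + 2)*(2*k**2 + 5*k + 4)*factorial(k + 1), as required.
Σ_(k=2)^(7) t_k = s_(8) − s_(2) = -2972712960 − (-192) = -2972712768.

Σ = -2972712768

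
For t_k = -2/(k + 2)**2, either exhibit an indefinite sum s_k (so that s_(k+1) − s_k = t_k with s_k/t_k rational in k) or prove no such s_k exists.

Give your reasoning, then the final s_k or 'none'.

none (Gosper's algorithm certifies no s_k)

The ratio is (k + 2)**2/(k + 3)**2.
Factor: A=k**2 + 4*k + 4; B=k**2 + 6*k + 9; C=1.
Need (k**2 + 4*k + 4)·f(k+1) − (k**2 + 4*k + 4)·f(k) = 1.
deg f ≤ 0 (via 2,2,0).
Write f(k) = c0. Then LHS − RHS = -1, requiring -1 = 0: contradictory. No certificate.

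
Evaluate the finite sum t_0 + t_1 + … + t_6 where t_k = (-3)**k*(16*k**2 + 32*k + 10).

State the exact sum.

Σ = 454894

Ratio r(k) = 3*(-8*k**2 - 32*k - 29)/(8*k**2 + 16*k + 5).
So A=-3 and B=1, with C=k**2 + 2*k + 5/8.
Set up (-3)·f(k+1) − (1)·f(k) − (k**2 + 2*k + 5/8) = 0.
Bound: deg f ≤ 2.
A polynomial solution: f(k) = -(k + 1)*(2*k - 1)/8.
R(k) = B(k−1)·f(k)/C(k) = -(k + 1)*(2*k - 1)/(8*k**2 + 16*k + 5); s_k = R·t_k = 2*(-3)**k*(-2*k**2 - k + 1).
Check: Δs_k = (-3)**k*(16*k**2 + 32*k + 10). ✓
Sum = s_(7) − s_(0); s_(7) = 454896, s_(0) = 2 ⇒ 454894.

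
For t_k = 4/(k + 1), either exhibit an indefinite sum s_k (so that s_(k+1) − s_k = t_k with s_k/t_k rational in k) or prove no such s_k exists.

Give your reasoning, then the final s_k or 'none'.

not Gosper-summable; s_k does not exist

Ratio r(k) = (k + 1)/(k + 2).
Factor: A=k + 1; B=k + 2; C=1.
Key eq: (k + 1)·f(k+1) = (k + 1)·f(k) + (1).
Degrees (1,1,0) ⇒ d ≤ 0.
Generic f = c0 gives residual -1; -1 = 0 cannot hold, so t_k is not Gosper-summable.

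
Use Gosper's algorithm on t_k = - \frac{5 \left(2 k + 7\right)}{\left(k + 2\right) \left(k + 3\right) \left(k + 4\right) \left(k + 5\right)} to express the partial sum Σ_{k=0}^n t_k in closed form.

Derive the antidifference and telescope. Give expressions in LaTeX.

Compute t_(k+1)/t_k: get (k + 2)*(2*k + 9)/((k + 6)*(2*k + 7)).
Factor: A=k + 2; B=k + 6; C=k + 7/2.
Solve (k + 2)·f(k+1) − (k + 5)·f(k) = k + 7/2.
d = 3 from the (1,1,1) case.
Solve for f: f(k) = k*(k + 3)*(k + 6)/16 (degree 3 ≤ 3).
Certificate R = B(k−1)f/C = k*(k + 3)*(k + 5)*(k + 6)/(8*(2*k + 7)) gives s_k = 5*k*(-k - 6)/(8*(k**2 + 6*k + 8)).
s_(k+1) − s_k = 5*(-2*k - 7)/(k**4 + 14*k**3 + 71*k**2 + 154*k + 120) = t_k.
Telescope: S(n) = s_(n+1) − s_(0) = 5*(-n**2 - 8*n - 7)/(8*(n**2 + 8*n + 15)) − (0) = 5*(-n**2 - 8*n - 7)/(8*(n**2 + 8*n + 15)).

S(n) = \frac{5 \left(- n^{2} - 8 n - 7\right)}{8 \left(n^{2} + 8 n + 15\right)}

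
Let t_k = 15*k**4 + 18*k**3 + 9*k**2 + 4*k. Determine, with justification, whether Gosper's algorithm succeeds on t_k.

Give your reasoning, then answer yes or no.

Ratio r(k) = (15*k**4 + 78*k**3 + 153*k**2 + 136*k + 46)/(k*(15*k**3 + 18*k**2 + 9*k + 4)).
Factor: A=1; B=1; C=k**4 + 6*k**3/5 + 3*k**2/5 + 4*k/15.
Key eq: (1)·f(k+1) = (1)·f(k) + (k**4 + 6*k**3/5 + 3*k**2/5 + 4*k/15).
d = 5 from the (0,0,4) case.
A polynomial solution: f(k) = k*(k - 1)*(3*k**3 - k + 1)/15.
R(k) = B(k−1)·f(k)/C(k) = (k - 1)*(3*k**3 - k + 1)/(15*k**3 + 18*k**2 + 9*k + 4); s_k = R·t_k = k*(3*k**4 - 3*k**3 - k**2 + 2*k - 1).
Verify: k*(15*k**3 + 18*k**2 + 9*k + 4) matches t_k.

Yes. s_k = k*(3*k**4 - 3*k**3 - k**2 + 2*k - 1).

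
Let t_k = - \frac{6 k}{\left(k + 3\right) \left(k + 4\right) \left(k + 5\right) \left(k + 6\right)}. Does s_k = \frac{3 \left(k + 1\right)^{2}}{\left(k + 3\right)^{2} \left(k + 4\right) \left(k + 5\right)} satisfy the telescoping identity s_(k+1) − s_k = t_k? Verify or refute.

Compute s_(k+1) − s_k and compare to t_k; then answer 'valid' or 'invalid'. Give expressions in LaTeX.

Invalid: residual \frac{6 \left(3 k^{2} + 13 k + 6\right)}{k^{6} + 25 k^{5} + 257 k^{4} + 1391 k^{3} + 4182 k^{2} + 6624 k + 4320} ≠ 0.

s_(k+1) = 3*(k + 2)**2/((k + 4)**2*(k + 5)*(k + 6))
s_(k+1) − s_k = 3*(-(k + 1)**2*(k + 4)*(k + 6) + (k + 2)**2*(k + 3)**2)/((k + 3)**2*(k + 4)**2*(k + 5)*(k + 6))
(s_(k+1) − s_k) − t_k = 6*(3*k**2 + 13*k + 6)/(k**6 + 25*k**5 + 257*k**4 + 1391*k**3 + 4182*k**2 + 6624*k + 4320)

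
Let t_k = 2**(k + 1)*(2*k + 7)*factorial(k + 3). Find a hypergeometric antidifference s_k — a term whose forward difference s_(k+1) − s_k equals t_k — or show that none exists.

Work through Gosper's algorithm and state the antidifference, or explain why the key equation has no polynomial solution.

s_k = 2**(k + 1)*factorial(k + 3)

The ratio is 2*(k + 4)*(2*k + 9)/(2*k + 7).
Factor: A=2*k + 8; B=1; C=k + 7/2.
f must satisfy (2*k + 8)·f(k+1) − (1)·f(k) = k + 7/2.
Bound: deg f ≤ 0.
Solving with deg f ≤ 0: f(k) = 1/2.
Get s_k = R·t_k = 2**(k + 1)*factorial(k + 3) with R(k) = B(k−1)f(k)/C(k) = 1/(2*k + 7).
Check: Δs_k = 2**(k + 1)*(2*k + 7)*factorial(k + 3). ✓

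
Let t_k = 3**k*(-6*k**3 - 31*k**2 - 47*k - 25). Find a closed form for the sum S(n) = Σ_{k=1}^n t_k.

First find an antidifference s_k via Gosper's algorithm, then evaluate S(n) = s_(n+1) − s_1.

S(n) = -9*3**n*n**3 - 33*3**n*n**2 - 51*3**n*n - 24*3**n + 24

The ratio is 3*(6*k**3 + 49*k**2 + 127*k + 109)/(6*k**3 + 31*k**2 + 47*k + 25).
So A=3 and B=1, with C=k**3 + 31*k**2/6 + 47*k/6 + 25/6.
Need (3)·f(k+1) − (1)·f(k) = k**3 + 31*k**2/6 + 47*k/6 + 25/6.
deg f ≤ 3 (via 0,0,3).
A polynomial solution: f(k) = (3*k**3 + 2*k**2 + 4*k - 1)/6.
So s_k = (B(k−1)f/C)·t_k = ((3*k**3 + 2*k**2 + 4*k - 1)/(6*k**3 + 31*k**2 + 47*k + 25))·t_k = 3**k*(-3*k**3 - 2*k**2 - 4*k + 1).
s_(k+1) − s_k = 3**k*(-6*k**3 - 31*k**2 - 47*k - 25) = t_k.
Σ_(k=1)^n t_k = s_(n+1) − s_(1) = (3**(n + 1)*(-3*n**3 - 11*n**2 - 17*n - 8)) − (-24), i.e. -9*3**n*n**3 - 33*3**n*n**2 - 51*3**n*n - 24*3**n + 24.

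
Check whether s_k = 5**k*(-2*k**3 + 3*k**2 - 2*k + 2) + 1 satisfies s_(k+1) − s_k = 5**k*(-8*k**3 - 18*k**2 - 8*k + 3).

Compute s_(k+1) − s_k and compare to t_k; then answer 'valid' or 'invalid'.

s_(k+1) = 5**(k + 1)*(-2*k - 2*(k + 1)**3 + 3*(k + 1)**2) + 1
s_(k+1) − s_k = 5**k*(-8*k**3 - 18*k**2 - 8*k + 3)
(s_(k+1) − s_k) − t_k = 0

valid; difference matches t_k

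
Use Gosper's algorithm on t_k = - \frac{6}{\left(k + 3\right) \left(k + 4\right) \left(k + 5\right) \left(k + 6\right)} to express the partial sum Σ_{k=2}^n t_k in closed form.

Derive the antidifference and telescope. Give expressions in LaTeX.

S(n) = \frac{- n^{3} - 15 n^{2} - 74 n + 90}{105 \left(n^{3} + 15 n^{2} + 74 n + 120\right)}

Ratio r(k) = (k + 3)/(k + 7).
So A=k + 3 and B=k + 7, with C=1.
Solve (k + 3)·f(k+1) − (k + 6)·f(k) = 1.
deg f ≤ 3 (via 1,1,0).
Match coefficients ⇒ f(k) = k*(k**2 + 12*k + 47)/180.
R(k) = B(k−1)·f(k)/C(k) = k*(k + 6)*(k**2 + 12*k + 47)/180; s_k = R·t_k = k*(-k**2 - 12*k - 47)/(30*(k + 3)*(k + 4)*(k + 5)).
s_(k+1) − s_k = -6/(k**4 + 18*k**3 + 119*k**2 + 342*k + 360) = t_k.
Evaluate: s_(n+1) = (-n**3 - 15*n**2 - 74*n - 60)/(30*(n**3 + 15*n**2 + 74*n + 120)); subtract s_(2) = -1/42 ⇒ S(n) = (-n**3 - 15*n**2 - 74*n + 90)/(105*(n**3 + 15*n**2 + 74*n + 120)).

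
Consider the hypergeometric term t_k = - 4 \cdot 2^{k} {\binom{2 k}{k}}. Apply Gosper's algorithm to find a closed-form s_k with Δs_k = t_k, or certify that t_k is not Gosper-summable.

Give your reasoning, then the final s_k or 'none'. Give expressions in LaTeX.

Compute t_(k+1)/t_k: get 4*(2*k + 1)/(k + 1).
A = 8*k + 4, B = k + 1, C = 1.
Need (8*k + 4)·f(k+1) − (k)·f(k) = 1.
d = -1 from the (1,1,0) case.
d = -1 < 0 ⇒ no nonzero polynomial f; not summable.

no hypergeometric antidifference exists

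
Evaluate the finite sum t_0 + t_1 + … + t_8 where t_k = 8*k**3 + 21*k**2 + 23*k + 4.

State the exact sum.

Σ = 15516

t_(k+1)/t_k = (8*k**3 + 45*k**2 + 89*k + 56)/(8*k**3 + 21*k**2 + 23*k + 4).
Gosper form: A/B · C(k+1)/C(k) with A=1, B=1, C=k**3 + 21*k**2/8 + 23*k/8 + 1/2.
f must satisfy (1)·f(k+1) − (1)·f(k) = k**3 + 21*k**2/8 + 23*k/8 + 1/2.
From deg A=0, deg B=0, deg C=3: d=4.
A polynomial solution: f(k) = k*(2*k**3 + 3*k**2 + 3*k - 4)/8.
R(k) = B(k−1)·f(k)/C(k) = k*(2*k**3 + 3*k**2 + 3*k - 4)/(8*k**3 + 21*k**2 + 23*k + 4); s_k = R·t_k = k*(2*k**3 + 3*k**2 + 3*k - 4).
Check: Δs_k = 8*k**3 + 21*k**2 + 23*k + 4. ✓
Evaluate s at k=9 and k=0: 15516 and 0; difference 15516.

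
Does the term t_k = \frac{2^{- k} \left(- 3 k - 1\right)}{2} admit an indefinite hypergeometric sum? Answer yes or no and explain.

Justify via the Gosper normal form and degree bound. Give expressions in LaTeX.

Compute t_(k+1)/t_k: get (3*k + 4)/(2*(3*k + 1)).
So A=1/2 and B=1, with C=k + 1/3.
Need (1/2)·f(k+1) − (1)·f(k) = k + 1/3.
From deg A=0, deg B=0, deg C=1: d=1.
Solving with deg f ≤ 1: f(k) = -2*(3*k + 4)/3.
So s_k = (B(k−1)f/C)·t_k = (-2*(3*k + 4)/(3*k + 1))·t_k = (3*k + 4)/2**k.
s_(k+1) − s_k = (-3*k - 1)/(2*2**k) = t_k.

Yes. s_k = 2^{- k} \left(3 k + 4\right).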